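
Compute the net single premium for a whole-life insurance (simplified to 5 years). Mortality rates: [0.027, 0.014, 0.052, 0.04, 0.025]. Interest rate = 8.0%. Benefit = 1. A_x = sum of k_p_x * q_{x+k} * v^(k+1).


v = 0.925926
Year 0: k_p_x=1.0, q=0.027, term=0.025
Year 1: k_p_x=0.973, q=0.014, term=0.011679
Year 2: k_p_x=0.959378, q=0.052, term=0.039602
Year 3: k_p_x=0.90949, q=0.04, term=0.02674
Year 4: k_p_x=0.873111, q=0.025, term=0.014856
A_x = 0.1179


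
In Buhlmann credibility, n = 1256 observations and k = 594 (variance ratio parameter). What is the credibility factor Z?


Z = n / (n + k)
= 1256 / (1256 + 594)
= 1256 / 1850
= 0.6789


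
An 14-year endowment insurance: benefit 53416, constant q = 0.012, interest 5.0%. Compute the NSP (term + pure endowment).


Term component = 5928.8917
Pure endowment = 14_p_x * v^14 * benefit = 0.844495 * 0.505068 * 53416 = 22783.3929
NSP = 28712.2846


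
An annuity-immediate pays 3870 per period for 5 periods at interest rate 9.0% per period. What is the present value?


PV = PMT * (1 - (1+i)^(-n)) / i
= 3870 * (1 - (1+0.09)^(-5)) / 0.09
= 3870 * (1 - 0.649931) / 0.09
= 3870 * 3.889651
= 15052.9504


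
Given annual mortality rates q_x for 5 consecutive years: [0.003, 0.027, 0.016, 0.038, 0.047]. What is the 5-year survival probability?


p_k = 1 - q_k for each year
Survival = product of (1 - q_k)
= 0.997 * 0.973 * 0.984 * 0.962 * 0.953
= 0.8751


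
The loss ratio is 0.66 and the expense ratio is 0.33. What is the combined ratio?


Combined ratio = loss ratio + expense ratio
= 0.66 + 0.33
= 0.99


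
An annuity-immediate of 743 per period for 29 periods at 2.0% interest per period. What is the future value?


FV = PMT * ((1+i)^n - 1) / i
= 743 * ((1.02)^29 - 1) / 0.02
= 743 * (1.775845 - 1) / 0.02
= 28822.6302


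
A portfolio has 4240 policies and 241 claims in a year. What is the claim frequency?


frequency = claims / policies
= 241 / 4240
= 0.0568


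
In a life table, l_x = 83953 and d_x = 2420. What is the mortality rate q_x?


q_x = d_x / l_x
= 2420 / 83953
= 0.0288


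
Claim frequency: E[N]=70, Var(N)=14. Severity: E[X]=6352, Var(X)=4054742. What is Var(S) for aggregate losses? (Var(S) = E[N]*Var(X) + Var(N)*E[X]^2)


Var(S) = E[N]*Var(X) + Var(N)*E[X]^2
= 70*4054742 + 14*6352^2
= 283831940 + 564870656
= 8.4870e+08


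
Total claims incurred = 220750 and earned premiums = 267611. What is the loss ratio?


Loss ratio = claims / premiums
= 220750 / 267611
= 0.8249


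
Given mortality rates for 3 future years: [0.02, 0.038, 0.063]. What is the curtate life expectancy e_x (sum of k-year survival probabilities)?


e_x = sum_{k=1}^{n} k_p_x
k_p_x values:
  1_p_x = 0.98
  2_p_x = 0.94276
  3_p_x = 0.883366
e_x = 2.8061


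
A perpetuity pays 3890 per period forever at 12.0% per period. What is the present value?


PV = PMT / i
= 3890 / 0.12
= 32416.6667


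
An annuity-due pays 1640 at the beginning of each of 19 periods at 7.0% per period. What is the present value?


PV_due = PMT * (1-(1+i)^(-n))/i * (1+i)
PV_immediate = 16950.3762
PV_due = 16950.3762 * 1.07
= 18136.9025


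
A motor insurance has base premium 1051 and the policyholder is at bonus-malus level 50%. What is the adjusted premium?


adjusted = base * BM_level / 100
= 1051 * 50 / 100
= 1051 * 0.5
= 525.5


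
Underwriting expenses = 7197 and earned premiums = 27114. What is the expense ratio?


Expense ratio = expenses / premiums
= 7197 / 27114
= 0.2654


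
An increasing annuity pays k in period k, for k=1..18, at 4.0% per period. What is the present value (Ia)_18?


(Ia)_n = sum_{k=1}^{n} k * v^k, v = 1/(1+i)
v = 0.961538
Sum computed term by term:
(Ia)_18 = 107.0091


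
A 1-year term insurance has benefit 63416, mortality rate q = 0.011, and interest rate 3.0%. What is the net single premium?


NSP = benefit * q * v
v = 1/(1+i) = 0.970874
NSP = 63416 * 0.011 * 0.970874
= 677.2583


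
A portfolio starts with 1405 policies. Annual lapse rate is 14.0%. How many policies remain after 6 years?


remaining = initial * (1 - lapse)^years
= 1405 * (1 - 0.14)^6
= 1405 * 0.404567
= 568.417


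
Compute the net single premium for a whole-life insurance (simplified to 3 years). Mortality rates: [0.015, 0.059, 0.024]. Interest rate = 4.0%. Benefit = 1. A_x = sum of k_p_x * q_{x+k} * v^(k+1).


v = 0.961538
Year 0: k_p_x=1.0, q=0.015, term=0.014423
Year 1: k_p_x=0.985, q=0.059, term=0.053731
Year 2: k_p_x=0.926885, q=0.024, term=0.019776
A_x = 0.0879


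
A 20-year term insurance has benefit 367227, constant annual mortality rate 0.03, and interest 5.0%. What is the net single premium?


NSP = benefit * sum_{k=0}^{n-1} k_p_x * q * v^(k+1)
With constant q=0.03, v=0.952381
Sum = 0.298144
NSP = 367227 * 0.298144
= 109486.3841


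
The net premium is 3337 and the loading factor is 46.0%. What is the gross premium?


Gross = net * (1 + loading)
= 3337 * (1 + 0.46)
= 3337 * 1.46
= 4872.02


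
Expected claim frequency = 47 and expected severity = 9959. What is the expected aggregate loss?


E[S] = E[N] * E[X]
= 47 * 9959
= 468073


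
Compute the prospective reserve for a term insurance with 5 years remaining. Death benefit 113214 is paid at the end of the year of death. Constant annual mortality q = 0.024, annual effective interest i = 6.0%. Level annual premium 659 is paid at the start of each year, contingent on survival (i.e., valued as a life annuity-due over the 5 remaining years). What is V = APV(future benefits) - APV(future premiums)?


v = 1/(1+i) = 0.943396
APV(future benefits) per unit = sum_{k=0}^{4} k_p_x * q * v^(k+1) = 0.096632
APV(future benefits) = 113214 * 0.096632 = 10940.0522
Life annuity-due factor ä_{x:5} = sum_{k=0}^{4} k_p_x * v^k = 4.267897
APV(future premiums) = 659 * 4.267897 = 2812.5438
V = 10940.0522 - 2812.5438
= 8127.5084


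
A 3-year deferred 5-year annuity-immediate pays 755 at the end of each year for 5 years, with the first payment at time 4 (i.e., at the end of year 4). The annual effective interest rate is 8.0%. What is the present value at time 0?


PV at time 3 of the 5-year annuity-immediate:
a_n = 755 * (1-(1+0.08)^(-5))/0.08 = 3014.4961
Discount back 3 years to time 0:
PV = 3014.4961 * (1+0.08)^(-3)
= 3014.4961 * 0.793832
= 2393.0042


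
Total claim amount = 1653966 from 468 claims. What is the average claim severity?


severity = total / number
= 1653966 / 468
= 3534.1154


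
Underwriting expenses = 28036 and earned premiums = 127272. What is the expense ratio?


Expense ratio = expenses / premiums
= 28036 / 127272
= 0.2203


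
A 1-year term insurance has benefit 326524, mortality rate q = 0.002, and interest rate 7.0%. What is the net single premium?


NSP = benefit * q * v
v = 1/(1+i) = 0.934579
NSP = 326524 * 0.002 * 0.934579
= 610.3252


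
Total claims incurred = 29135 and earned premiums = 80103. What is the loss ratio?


Loss ratio = claims / premiums
= 29135 / 80103
= 0.3637


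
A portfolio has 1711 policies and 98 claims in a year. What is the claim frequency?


frequency = claims / policies
= 98 / 1711
= 0.0573


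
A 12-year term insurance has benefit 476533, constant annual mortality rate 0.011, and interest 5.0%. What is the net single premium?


NSP = benefit * sum_{k=0}^{n-1} k_p_x * q * v^(k+1)
With constant q=0.011, v=0.952381
Sum = 0.092396
NSP = 476533 * 0.092396
= 44029.699


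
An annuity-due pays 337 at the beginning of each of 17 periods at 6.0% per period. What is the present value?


PV_due = PMT * (1-(1+i)^(-n))/i * (1+i)
PV_immediate = 3530.8365
PV_due = 3530.8365 * 1.06
= 3742.6867


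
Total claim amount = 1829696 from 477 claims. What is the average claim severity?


severity = total / number
= 1829696 / 477
= 3835.8407


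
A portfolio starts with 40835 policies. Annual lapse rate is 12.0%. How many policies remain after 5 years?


remaining = initial * (1 - lapse)^years
= 40835 * (1 - 0.12)^5
= 40835 * 0.527732
= 21549.9328


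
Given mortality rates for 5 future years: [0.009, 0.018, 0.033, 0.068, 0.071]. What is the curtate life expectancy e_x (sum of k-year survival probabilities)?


e_x = sum_{k=1}^{n} k_p_x
k_p_x values:
  1_p_x = 0.991
  2_p_x = 0.973162
  3_p_x = 0.941048
  4_p_x = 0.877056
  5_p_x = 0.814785
e_x = 4.5971


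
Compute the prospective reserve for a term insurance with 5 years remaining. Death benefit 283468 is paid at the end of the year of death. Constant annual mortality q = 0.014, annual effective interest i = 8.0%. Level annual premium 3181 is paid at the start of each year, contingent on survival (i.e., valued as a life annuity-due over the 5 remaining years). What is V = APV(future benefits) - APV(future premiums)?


v = 1/(1+i) = 0.925926
APV(future benefits) per unit = sum_{k=0}^{4} k_p_x * q * v^(k+1) = 0.054472
APV(future benefits) = 283468 * 0.054472 = 15441.1389
Life annuity-due factor ä_{x:5} = sum_{k=0}^{4} k_p_x * v^k = 4.202145
APV(future premiums) = 3181 * 4.202145 = 13367.0225
V = 15441.1389 - 13367.0225
= 2074.1164


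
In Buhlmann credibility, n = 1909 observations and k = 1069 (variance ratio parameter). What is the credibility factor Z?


Z = n / (n + k)
= 1909 / (1909 + 1069)
= 1909 / 2978
= 0.641


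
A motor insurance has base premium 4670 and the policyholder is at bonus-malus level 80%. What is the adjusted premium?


adjusted = base * BM_level / 100
= 4670 * 80 / 100
= 4670 * 0.8
= 3736.0


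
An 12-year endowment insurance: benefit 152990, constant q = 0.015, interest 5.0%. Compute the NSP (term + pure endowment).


Term component = 18906.8846
Pure endowment = 12_p_x * v^12 * benefit = 0.834132 * 0.556837 * 152990 = 71060.1667
NSP = 89967.0513


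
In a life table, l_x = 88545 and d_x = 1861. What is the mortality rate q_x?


q_x = d_x / l_x
= 1861 / 88545
= 0.021


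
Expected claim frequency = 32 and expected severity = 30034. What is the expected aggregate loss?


E[S] = E[N] * E[X]
= 32 * 30034
= 961088


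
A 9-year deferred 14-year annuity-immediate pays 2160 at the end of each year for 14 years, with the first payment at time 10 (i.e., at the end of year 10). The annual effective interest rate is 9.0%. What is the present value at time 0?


PV at time 9 of the 14-year annuity-immediate:
a_n = 2160 * (1-(1+0.09)^(-14))/0.09 = 16818.0848
Discount back 9 years to time 0:
PV = 16818.0848 * (1+0.09)^(-9)
= 16818.0848 * 0.460428
= 7743.5135


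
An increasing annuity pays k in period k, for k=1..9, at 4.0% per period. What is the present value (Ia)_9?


(Ia)_n = sum_{k=1}^{n} k * v^k, v = 1/(1+i)
v = 0.961538
Sum computed term by term:
(Ia)_9 = 35.2366


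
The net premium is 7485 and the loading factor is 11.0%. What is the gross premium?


Gross = net * (1 + loading)
= 7485 * (1 + 0.11)
= 7485 * 1.11
= 8308.35


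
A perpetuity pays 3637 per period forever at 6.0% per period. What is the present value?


PV = PMT / i
= 3637 / 0.06
= 60616.6667


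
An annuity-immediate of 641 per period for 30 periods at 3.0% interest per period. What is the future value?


FV = PMT * ((1+i)^n - 1) / i
= 641 * ((1.03)^30 - 1) / 0.03
= 641 * (2.427262 - 1) / 0.03
= 30495.8415


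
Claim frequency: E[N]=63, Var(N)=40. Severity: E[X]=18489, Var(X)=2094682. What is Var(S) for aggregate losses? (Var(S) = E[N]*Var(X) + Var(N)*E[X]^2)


Var(S) = E[N]*Var(X) + Var(N)*E[X]^2
= 63*2094682 + 40*18489^2
= 131964966 + 13673724840
= 1.3806e+10


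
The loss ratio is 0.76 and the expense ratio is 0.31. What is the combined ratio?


Combined ratio = loss ratio + expense ratio
= 0.76 + 0.31
= 1.07


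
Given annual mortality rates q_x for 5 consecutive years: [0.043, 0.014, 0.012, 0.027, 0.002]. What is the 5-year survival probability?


p_k = 1 - q_k for each year
Survival = product of (1 - q_k)
= 0.957 * 0.986 * 0.988 * 0.973 * 0.998
= 0.9053


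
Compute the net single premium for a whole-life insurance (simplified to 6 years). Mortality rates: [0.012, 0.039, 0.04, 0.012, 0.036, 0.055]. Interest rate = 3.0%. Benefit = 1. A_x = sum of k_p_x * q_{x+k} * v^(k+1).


v = 0.970874
Year 0: k_p_x=1.0, q=0.012, term=0.01165
Year 1: k_p_x=0.988, q=0.039, term=0.03632
Year 2: k_p_x=0.949468, q=0.04, term=0.034756
Year 3: k_p_x=0.911489, q=0.012, term=0.009718
Year 4: k_p_x=0.900551, q=0.036, term=0.027966
Year 5: k_p_x=0.868132, q=0.055, term=0.039988
A_x = 0.1604


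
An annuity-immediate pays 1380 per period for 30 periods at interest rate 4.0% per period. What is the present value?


PV = PMT * (1 - (1+i)^(-n)) / i
= 1380 * (1 - (1+0.04)^(-30)) / 0.04
= 1380 * (1 - 0.308319) / 0.04
= 1380 * 17.292033
= 23863.006


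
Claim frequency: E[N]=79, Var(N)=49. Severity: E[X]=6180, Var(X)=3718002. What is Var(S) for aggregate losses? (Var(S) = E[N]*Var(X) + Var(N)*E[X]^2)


Var(S) = E[N]*Var(X) + Var(N)*E[X]^2
= 79*3718002 + 49*6180^2
= 293722158 + 1871427600
= 2.1651e+09


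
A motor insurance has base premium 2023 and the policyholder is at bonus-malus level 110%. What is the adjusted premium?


adjusted = base * BM_level / 100
= 2023 * 110 / 100
= 2023 * 1.1
= 2225.3


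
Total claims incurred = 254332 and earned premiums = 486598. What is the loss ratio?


Loss ratio = claims / premiums
= 254332 / 486598
= 0.5227


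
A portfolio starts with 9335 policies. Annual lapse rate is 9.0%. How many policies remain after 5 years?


remaining = initial * (1 - lapse)^years
= 9335 * (1 - 0.09)^5
= 9335 * 0.624032
= 5825.3401


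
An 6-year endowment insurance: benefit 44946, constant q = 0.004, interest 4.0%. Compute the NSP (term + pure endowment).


Term component = 933.5054
Pure endowment = 6_p_x * v^6 * benefit = 0.976239 * 0.790315 * 44946 = 34677.4411
NSP = 35610.9464


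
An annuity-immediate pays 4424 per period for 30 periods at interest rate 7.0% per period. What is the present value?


PV = PMT * (1 - (1+i)^(-n)) / i
= 4424 * (1 - (1+0.07)^(-30)) / 0.07
= 4424 * (1 - 0.131367) / 0.07
= 4424 * 12.409041
= 54897.5982


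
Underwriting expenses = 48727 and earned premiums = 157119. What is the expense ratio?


Expense ratio = expenses / premiums
= 48727 / 157119
= 0.3101


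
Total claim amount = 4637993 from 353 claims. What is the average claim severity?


severity = total / number
= 4637993 / 353
= 13138.7904


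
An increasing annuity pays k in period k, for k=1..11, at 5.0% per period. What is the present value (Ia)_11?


(Ia)_n = sum_{k=1}^{n} k * v^k, v = 1/(1+i)
v = 0.952381
Sum computed term by term:
(Ia)_11 = 45.8053


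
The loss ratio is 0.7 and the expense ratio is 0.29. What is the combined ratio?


Combined ratio = loss ratio + expense ratio
= 0.7 + 0.29
= 0.99


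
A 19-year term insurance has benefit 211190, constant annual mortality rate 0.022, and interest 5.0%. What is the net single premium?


NSP = benefit * sum_{k=0}^{n-1} k_p_x * q * v^(k+1)
With constant q=0.022, v=0.952381
Sum = 0.226318
NSP = 211190 * 0.226318
= 47796.0725


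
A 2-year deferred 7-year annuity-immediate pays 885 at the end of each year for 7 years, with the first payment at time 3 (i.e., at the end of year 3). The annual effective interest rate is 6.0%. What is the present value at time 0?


PV at time 2 of the 7-year annuity-immediate:
a_n = 885 * (1-(1+0.06)^(-7))/0.06 = 4940.4076
Discount back 2 years to time 0:
PV = 4940.4076 * (1+0.06)^(-2)
= 4940.4076 * 0.889996
= 4396.9452


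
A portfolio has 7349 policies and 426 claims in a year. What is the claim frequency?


frequency = claims / policies
= 426 / 7349
= 0.058


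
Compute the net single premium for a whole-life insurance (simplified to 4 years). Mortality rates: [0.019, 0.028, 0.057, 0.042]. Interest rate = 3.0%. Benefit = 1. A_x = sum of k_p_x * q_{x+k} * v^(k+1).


v = 0.970874
Year 0: k_p_x=1.0, q=0.019, term=0.018447
Year 1: k_p_x=0.981, q=0.028, term=0.025891
Year 2: k_p_x=0.953532, q=0.057, term=0.049739
Year 3: k_p_x=0.899181, q=0.042, term=0.033554
A_x = 0.1276


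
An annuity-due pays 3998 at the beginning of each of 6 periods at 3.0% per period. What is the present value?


PV_due = PMT * (1-(1+i)^(-n))/i * (1+i)
PV_immediate = 21657.9314
PV_due = 21657.9314 * 1.03
= 22307.6693


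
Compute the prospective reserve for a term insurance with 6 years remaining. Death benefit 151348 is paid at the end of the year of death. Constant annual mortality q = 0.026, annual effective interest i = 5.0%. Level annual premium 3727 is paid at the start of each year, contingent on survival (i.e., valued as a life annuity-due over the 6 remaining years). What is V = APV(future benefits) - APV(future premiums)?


v = 1/(1+i) = 0.952381
APV(future benefits) per unit = sum_{k=0}^{5} k_p_x * q * v^(k+1) = 0.124145
APV(future benefits) = 151348 * 0.124145 = 18789.0687
Life annuity-due factor ä_{x:6} = sum_{k=0}^{5} k_p_x * v^k = 5.01354
APV(future premiums) = 3727 * 5.01354 = 18685.4651
V = 18789.0687 - 18685.4651
= 103.6036


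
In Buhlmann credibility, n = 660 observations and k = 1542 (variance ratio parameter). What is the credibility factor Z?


Z = n / (n + k)
= 660 / (660 + 1542)
= 660 / 2202
= 0.2997


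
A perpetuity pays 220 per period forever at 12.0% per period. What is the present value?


PV = PMT / i
= 220 / 0.12
= 1833.3333


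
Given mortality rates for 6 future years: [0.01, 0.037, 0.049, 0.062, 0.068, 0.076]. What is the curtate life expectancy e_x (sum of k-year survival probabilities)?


e_x = sum_{k=1}^{n} k_p_x
k_p_x values:
  1_p_x = 0.99
  2_p_x = 0.95337
  3_p_x = 0.906655
  4_p_x = 0.850442
  5_p_x = 0.792612
  6_p_x = 0.732374
e_x = 5.2255


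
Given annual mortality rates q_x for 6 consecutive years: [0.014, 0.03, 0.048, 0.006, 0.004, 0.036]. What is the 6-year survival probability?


p_k = 1 - q_k for each year
Survival = product of (1 - q_k)
= 0.986 * 0.97 * 0.952 * 0.994 * 0.996 * 0.964
= 0.869


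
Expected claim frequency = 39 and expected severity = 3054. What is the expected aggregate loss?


E[S] = E[N] * E[X]
= 39 * 3054
= 119106


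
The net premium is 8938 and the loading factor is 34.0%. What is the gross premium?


Gross = net * (1 + loading)
= 8938 * (1 + 0.34)
= 8938 * 1.34
= 11976.92


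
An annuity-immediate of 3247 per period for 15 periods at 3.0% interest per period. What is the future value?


FV = PMT * ((1+i)^n - 1) / i
= 3247 * ((1.03)^15 - 1) / 0.03
= 3247 * (1.557967 - 1) / 0.03
= 60390.6734


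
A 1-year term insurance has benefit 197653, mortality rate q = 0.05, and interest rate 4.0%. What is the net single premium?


NSP = benefit * q * v
v = 1/(1+i) = 0.961538
NSP = 197653 * 0.05 * 0.961538
= 9502.5481


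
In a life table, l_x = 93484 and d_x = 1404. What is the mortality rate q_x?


q_x = d_x / l_x
= 1404 / 93484
= 0.015


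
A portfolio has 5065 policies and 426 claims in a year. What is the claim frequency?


frequency = claims / policies
= 426 / 5065
= 0.0841


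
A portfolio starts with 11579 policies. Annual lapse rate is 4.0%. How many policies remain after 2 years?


remaining = initial * (1 - lapse)^years
= 11579 * (1 - 0.04)^2
= 11579 * 0.9216
= 10671.2064


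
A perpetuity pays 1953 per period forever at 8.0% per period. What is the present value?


PV = PMT / i
= 1953 / 0.08
= 24412.5


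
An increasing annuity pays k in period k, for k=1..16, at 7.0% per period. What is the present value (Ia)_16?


(Ia)_n = sum_{k=1}^{n} k * v^k, v = 1/(1+i)
v = 0.934579
Sum computed term by term:
(Ia)_16 = 66.9737


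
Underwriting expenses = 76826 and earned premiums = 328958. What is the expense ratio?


Expense ratio = expenses / premiums
= 76826 / 328958
= 0.2335


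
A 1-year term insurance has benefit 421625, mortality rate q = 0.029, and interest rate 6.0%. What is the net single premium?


NSP = benefit * q * v
v = 1/(1+i) = 0.943396
NSP = 421625 * 0.029 * 0.943396
= 11535.0236


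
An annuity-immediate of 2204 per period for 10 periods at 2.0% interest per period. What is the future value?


FV = PMT * ((1+i)^n - 1) / i
= 2204 * ((1.02)^10 - 1) / 0.02
= 2204 * (1.218994 - 1) / 0.02
= 24133.1851


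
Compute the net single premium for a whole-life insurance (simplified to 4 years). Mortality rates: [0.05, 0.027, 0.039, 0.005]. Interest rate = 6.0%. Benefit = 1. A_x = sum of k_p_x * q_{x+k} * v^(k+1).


v = 0.943396
Year 0: k_p_x=1.0, q=0.05, term=0.04717
Year 1: k_p_x=0.95, q=0.027, term=0.022828
Year 2: k_p_x=0.92435, q=0.039, term=0.030268
Year 3: k_p_x=0.8883, q=0.005, term=0.003518
A_x = 0.1038


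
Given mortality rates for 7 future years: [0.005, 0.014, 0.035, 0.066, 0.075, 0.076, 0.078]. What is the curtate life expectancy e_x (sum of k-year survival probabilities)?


e_x = sum_{k=1}^{n} k_p_x
k_p_x values:
  1_p_x = 0.995
  2_p_x = 0.98107
  3_p_x = 0.946733
  4_p_x = 0.884248
  5_p_x = 0.81793
  6_p_x = 0.755767
  7_p_x = 0.696817
e_x = 6.0776


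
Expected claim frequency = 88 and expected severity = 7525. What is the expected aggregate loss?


E[S] = E[N] * E[X]
= 88 * 7525
= 662200


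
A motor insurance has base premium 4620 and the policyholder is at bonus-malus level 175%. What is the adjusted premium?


adjusted = base * BM_level / 100
= 4620 * 175 / 100
= 4620 * 1.75
= 8085.0


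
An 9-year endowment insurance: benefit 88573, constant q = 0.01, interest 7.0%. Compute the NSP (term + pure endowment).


Term component = 5570.2136
Pure endowment = 9_p_x * v^9 * benefit = 0.913517 * 0.543934 * 88573 = 44011.2909
NSP = 49581.5045


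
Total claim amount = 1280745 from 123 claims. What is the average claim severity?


severity = total / number
= 1280745 / 123
= 10412.561


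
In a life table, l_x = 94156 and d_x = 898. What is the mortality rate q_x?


q_x = d_x / l_x
= 898 / 94156
= 0.0095


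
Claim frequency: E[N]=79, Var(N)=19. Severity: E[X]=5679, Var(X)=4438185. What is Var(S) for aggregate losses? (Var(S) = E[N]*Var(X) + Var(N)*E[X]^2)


Var(S) = E[N]*Var(X) + Var(N)*E[X]^2
= 79*4438185 + 19*5679^2
= 350616615 + 612769779
= 9.6339e+08


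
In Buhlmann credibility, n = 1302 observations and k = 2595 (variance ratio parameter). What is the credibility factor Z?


Z = n / (n + k)
= 1302 / (1302 + 2595)
= 1302 / 3897
= 0.3341


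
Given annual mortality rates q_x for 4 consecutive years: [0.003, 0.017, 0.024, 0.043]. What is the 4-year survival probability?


p_k = 1 - q_k for each year
Survival = product of (1 - q_k)
= 0.997 * 0.983 * 0.976 * 0.957
= 0.9154


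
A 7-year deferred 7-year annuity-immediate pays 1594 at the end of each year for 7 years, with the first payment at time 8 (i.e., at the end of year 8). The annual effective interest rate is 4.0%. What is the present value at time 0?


PV at time 7 of the 7-year annuity-immediate:
a_n = 1594 * (1-(1+0.04)^(-7))/0.04 = 9567.2751
Discount back 7 years to time 0:
PV = 9567.2751 * (1+0.04)^(-7)
= 9567.2751 * 0.759918
= 7270.3428


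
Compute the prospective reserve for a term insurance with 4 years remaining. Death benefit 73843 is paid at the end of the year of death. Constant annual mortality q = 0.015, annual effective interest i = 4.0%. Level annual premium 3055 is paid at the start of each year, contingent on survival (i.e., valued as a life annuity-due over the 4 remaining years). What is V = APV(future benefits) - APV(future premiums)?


v = 1/(1+i) = 0.961538
APV(future benefits) per unit = sum_{k=0}^{3} k_p_x * q * v^(k+1) = 0.053275
APV(future benefits) = 73843 * 0.053275 = 3933.9839
Life annuity-due factor ä_{x:4} = sum_{k=0}^{3} k_p_x * v^k = 3.693732
APV(future premiums) = 3055 * 3.693732 = 11284.3498
V = 3933.9839 - 11284.3498
= -7350.3659


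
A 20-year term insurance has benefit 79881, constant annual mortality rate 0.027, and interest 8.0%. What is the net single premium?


NSP = benefit * sum_{k=0}^{n-1} k_p_x * q * v^(k+1)
With constant q=0.027, v=0.925926
Sum = 0.221021
NSP = 79881 * 0.221021
= 17655.361


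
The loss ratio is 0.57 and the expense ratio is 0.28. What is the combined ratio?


Combined ratio = loss ratio + expense ratio
= 0.57 + 0.28
= 0.85


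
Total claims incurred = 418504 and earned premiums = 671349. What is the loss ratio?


Loss ratio = claims / premiums
= 418504 / 671349
= 0.6234


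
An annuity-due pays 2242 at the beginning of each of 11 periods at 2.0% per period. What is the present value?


PV_due = PMT * (1-(1+i)^(-n))/i * (1+i)
PV_immediate = 21942.1133
PV_due = 21942.1133 * 1.02
= 22380.9556


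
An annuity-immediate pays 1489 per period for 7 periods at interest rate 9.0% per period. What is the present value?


PV = PMT * (1 - (1+i)^(-n)) / i
= 1489 * (1 - (1+0.09)^(-7)) / 0.09
= 1489 * (1 - 0.547034) / 0.09
= 1489 * 5.032953
= 7494.0668


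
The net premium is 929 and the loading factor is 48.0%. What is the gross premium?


Gross = net * (1 + loading)
= 929 * (1 + 0.48)
= 929 * 1.48
= 1374.92


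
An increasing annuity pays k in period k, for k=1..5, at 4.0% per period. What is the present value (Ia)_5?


(Ia)_n = sum_{k=1}^{n} k * v^k, v = 1/(1+i)
v = 0.961538
Sum computed term by term:
(Ia)_5 = 13.0065


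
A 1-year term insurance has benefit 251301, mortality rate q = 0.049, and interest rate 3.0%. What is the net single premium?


NSP = benefit * q * v
v = 1/(1+i) = 0.970874
NSP = 251301 * 0.049 * 0.970874
= 11955.0961


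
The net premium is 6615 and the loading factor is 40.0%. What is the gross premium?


Gross = net * (1 + loading)
= 6615 * (1 + 0.4)
= 6615 * 1.4
= 9261.0


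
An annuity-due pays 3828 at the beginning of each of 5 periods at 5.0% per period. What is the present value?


PV_due = PMT * (1-(1+i)^(-n))/i * (1+i)
PV_immediate = 16573.2367
PV_due = 16573.2367 * 1.05
= 17401.8985


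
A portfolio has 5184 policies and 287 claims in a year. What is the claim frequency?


frequency = claims / policies
= 287 / 5184
= 0.0554


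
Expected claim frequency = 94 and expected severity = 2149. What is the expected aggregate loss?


E[S] = E[N] * E[X]
= 94 * 2149
= 202006


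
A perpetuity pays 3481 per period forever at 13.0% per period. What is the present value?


PV = PMT / i
= 3481 / 0.13
= 26776.9231


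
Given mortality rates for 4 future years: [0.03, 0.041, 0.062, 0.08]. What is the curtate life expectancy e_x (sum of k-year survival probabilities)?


e_x = sum_{k=1}^{n} k_p_x
k_p_x values:
  1_p_x = 0.97
  2_p_x = 0.93023
  3_p_x = 0.872556
  4_p_x = 0.802751
e_x = 3.5755


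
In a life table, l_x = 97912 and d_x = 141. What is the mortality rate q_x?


q_x = d_x / l_x
= 141 / 97912
= 0.0014


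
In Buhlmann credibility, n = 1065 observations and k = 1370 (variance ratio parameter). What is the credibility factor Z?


Z = n / (n + k)
= 1065 / (1065 + 1370)
= 1065 / 2435
= 0.4374


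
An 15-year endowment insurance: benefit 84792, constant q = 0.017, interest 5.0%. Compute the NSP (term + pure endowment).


Term component = 13512.5035
Pure endowment = 15_p_x * v^15 * benefit = 0.773219 * 0.481017 * 84792 = 31536.839
NSP = 45049.3425


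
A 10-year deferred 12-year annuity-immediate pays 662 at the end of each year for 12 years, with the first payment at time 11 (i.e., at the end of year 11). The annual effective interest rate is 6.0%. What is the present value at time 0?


PV at time 10 of the 12-year annuity-immediate:
a_n = 662 * (1-(1+0.06)^(-12))/0.06 = 5550.1047
Discount back 10 years to time 0:
PV = 5550.1047 * (1+0.06)^(-10)
= 5550.1047 * 0.558395
= 3099.1495


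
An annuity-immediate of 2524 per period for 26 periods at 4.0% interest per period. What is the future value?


FV = PMT * ((1+i)^n - 1) / i
= 2524 * ((1.04)^26 - 1) / 0.04
= 2524 * (2.77247 - 1) / 0.04
= 111842.8434


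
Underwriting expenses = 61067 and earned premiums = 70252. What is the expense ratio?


Expense ratio = expenses / premiums
= 61067 / 70252
= 0.8693


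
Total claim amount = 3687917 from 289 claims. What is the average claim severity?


severity = total / number
= 3687917 / 289
= 12760.9585


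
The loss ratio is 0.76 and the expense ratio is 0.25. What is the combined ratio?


Combined ratio = loss ratio + expense ratio
= 0.76 + 0.25
= 1.01


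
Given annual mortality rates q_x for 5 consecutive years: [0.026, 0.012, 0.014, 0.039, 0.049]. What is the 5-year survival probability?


p_k = 1 - q_k for each year
Survival = product of (1 - q_k)
= 0.974 * 0.988 * 0.986 * 0.961 * 0.951
= 0.8672


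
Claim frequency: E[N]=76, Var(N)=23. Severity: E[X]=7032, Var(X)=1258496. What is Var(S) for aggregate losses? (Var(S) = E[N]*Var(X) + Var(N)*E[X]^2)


Var(S) = E[N]*Var(X) + Var(N)*E[X]^2
= 76*1258496 + 23*7032^2
= 95645696 + 1137327552
= 1.2330e+09


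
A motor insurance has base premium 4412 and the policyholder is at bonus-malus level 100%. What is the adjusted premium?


adjusted = base * BM_level / 100
= 4412 * 100 / 100
= 4412 * 1.0
= 4412.0


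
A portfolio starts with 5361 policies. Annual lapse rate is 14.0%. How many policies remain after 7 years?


remaining = initial * (1 - lapse)^years
= 5361 * (1 - 0.14)^7
= 5361 * 0.347928
= 1865.2411


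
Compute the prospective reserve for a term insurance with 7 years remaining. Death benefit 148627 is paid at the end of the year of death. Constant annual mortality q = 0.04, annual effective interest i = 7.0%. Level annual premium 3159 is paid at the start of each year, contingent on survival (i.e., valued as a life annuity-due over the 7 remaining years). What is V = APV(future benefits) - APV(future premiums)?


v = 1/(1+i) = 0.934579
APV(future benefits) per unit = sum_{k=0}^{6} k_p_x * q * v^(k+1) = 0.193468
APV(future benefits) = 148627 * 0.193468 = 28754.5294
Life annuity-due factor ä_{x:7} = sum_{k=0}^{6} k_p_x * v^k = 5.175262
APV(future premiums) = 3159 * 5.175262 = 16348.6526
V = 28754.5294 - 16348.6526
= 12405.8768


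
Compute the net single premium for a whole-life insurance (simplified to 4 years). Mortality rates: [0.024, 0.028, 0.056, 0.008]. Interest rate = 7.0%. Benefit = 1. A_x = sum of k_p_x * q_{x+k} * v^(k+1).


v = 0.934579
Year 0: k_p_x=1.0, q=0.024, term=0.02243
Year 1: k_p_x=0.976, q=0.028, term=0.023869
Year 2: k_p_x=0.948672, q=0.056, term=0.043366
Year 3: k_p_x=0.895546, q=0.008, term=0.005466
A_x = 0.0951


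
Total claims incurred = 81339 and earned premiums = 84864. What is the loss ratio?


Loss ratio = claims / premiums
= 81339 / 84864
= 0.9585


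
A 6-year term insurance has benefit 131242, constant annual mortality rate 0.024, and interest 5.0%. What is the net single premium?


NSP = benefit * sum_{k=0}^{n-1} k_p_x * q * v^(k+1)
With constant q=0.024, v=0.952381
Sum = 0.115133
NSP = 131242 * 0.115133
= 15110.3507


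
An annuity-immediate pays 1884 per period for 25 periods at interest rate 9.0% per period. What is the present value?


PV = PMT * (1 - (1+i)^(-n)) / i
= 1884 * (1 - (1+0.09)^(-25)) / 0.09
= 1884 * (1 - 0.115968) / 0.09
= 1884 * 9.82258
= 18505.74


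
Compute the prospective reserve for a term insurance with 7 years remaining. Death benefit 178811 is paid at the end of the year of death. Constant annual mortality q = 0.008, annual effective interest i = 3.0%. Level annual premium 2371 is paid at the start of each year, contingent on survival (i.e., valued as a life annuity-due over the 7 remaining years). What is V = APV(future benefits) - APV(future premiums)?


v = 1/(1+i) = 0.970874
APV(future benefits) per unit = sum_{k=0}^{6} k_p_x * q * v^(k+1) = 0.048708
APV(future benefits) = 178811 * 0.048708 = 8709.5365
Life annuity-due factor ä_{x:7} = sum_{k=0}^{6} k_p_x * v^k = 6.271162
APV(future premiums) = 2371 * 6.271162 = 14868.926
V = 8709.5365 - 14868.926
= -6159.3896


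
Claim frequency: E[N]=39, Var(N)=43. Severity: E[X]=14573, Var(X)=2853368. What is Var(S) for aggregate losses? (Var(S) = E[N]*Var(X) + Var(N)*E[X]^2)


Var(S) = E[N]*Var(X) + Var(N)*E[X]^2
= 39*2853368 + 43*14573^2
= 111281352 + 9132010147
= 9.2433e+09


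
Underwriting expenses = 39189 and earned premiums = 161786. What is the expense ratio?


Expense ratio = expenses / premiums
= 39189 / 161786
= 0.2422


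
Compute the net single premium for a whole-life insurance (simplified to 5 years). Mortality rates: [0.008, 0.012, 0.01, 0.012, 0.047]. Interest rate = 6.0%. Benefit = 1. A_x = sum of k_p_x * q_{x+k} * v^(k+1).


v = 0.943396
Year 0: k_p_x=1.0, q=0.008, term=0.007547
Year 1: k_p_x=0.992, q=0.012, term=0.010595
Year 2: k_p_x=0.980096, q=0.01, term=0.008229
Year 3: k_p_x=0.970295, q=0.012, term=0.009223
Year 4: k_p_x=0.958651, q=0.047, term=0.033669
A_x = 0.0693


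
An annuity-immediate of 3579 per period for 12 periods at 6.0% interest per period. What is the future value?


FV = PMT * ((1+i)^n - 1) / i
= 3579 * ((1.06)^12 - 1) / 0.06
= 3579 * (2.012196 - 1) / 0.06
= 60377.5195


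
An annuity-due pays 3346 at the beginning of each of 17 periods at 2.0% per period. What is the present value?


PV_due = PMT * (1-(1+i)^(-n))/i * (1+i)
PV_immediate = 47820.6033
PV_due = 47820.6033 * 1.02
= 48777.0154


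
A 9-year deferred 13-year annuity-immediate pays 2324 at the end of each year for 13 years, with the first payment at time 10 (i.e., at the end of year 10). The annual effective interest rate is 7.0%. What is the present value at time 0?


PV at time 9 of the 13-year annuity-immediate:
a_n = 2324 * (1-(1+0.07)^(-13))/0.07 = 19423.1803
Discount back 9 years to time 0:
PV = 19423.1803 * (1+0.07)^(-9)
= 19423.1803 * 0.543934
= 10564.9232


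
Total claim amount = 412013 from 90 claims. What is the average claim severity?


severity = total / number
= 412013 / 90
= 4577.9222


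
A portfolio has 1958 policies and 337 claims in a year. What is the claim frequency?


frequency = claims / policies
= 337 / 1958
= 0.1721


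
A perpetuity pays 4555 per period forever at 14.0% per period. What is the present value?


PV = PMT / i
= 4555 / 0.14
= 32535.7143


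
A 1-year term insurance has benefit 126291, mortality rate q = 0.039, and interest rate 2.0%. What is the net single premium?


NSP = benefit * q * v
v = 1/(1+i) = 0.980392
NSP = 126291 * 0.039 * 0.980392
= 4828.7735


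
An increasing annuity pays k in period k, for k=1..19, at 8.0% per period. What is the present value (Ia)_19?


(Ia)_n = sum_{k=1}^{n} k * v^k, v = 1/(1+i)
v = 0.925926
Sum computed term by term:
(Ia)_19 = 74.617


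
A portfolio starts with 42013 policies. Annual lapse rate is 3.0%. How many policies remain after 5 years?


remaining = initial * (1 - lapse)^years
= 42013 * (1 - 0.03)^5
= 42013 * 0.858734
= 36077.9926


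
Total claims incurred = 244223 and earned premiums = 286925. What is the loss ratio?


Loss ratio = claims / premiums
= 244223 / 286925
= 0.8512


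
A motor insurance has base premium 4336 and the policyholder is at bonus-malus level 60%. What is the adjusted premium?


adjusted = base * BM_level / 100
= 4336 * 60 / 100
= 4336 * 0.6
= 2601.6


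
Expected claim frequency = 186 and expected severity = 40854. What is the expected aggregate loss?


E[S] = E[N] * E[X]
= 186 * 40854
= 7.5988e+06


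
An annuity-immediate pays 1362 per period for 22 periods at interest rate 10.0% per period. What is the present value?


PV = PMT * (1 - (1+i)^(-n)) / i
= 1362 * (1 - (1+0.1)^(-22)) / 0.1
= 1362 * (1 - 0.122846) / 0.1
= 1362 * 8.77154
= 11946.8378


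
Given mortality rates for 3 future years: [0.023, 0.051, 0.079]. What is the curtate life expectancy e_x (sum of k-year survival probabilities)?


e_x = sum_{k=1}^{n} k_p_x
k_p_x values:
  1_p_x = 0.977
  2_p_x = 0.927173
  3_p_x = 0.853926
e_x = 2.7581


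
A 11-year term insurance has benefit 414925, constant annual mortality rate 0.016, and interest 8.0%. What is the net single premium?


NSP = benefit * sum_{k=0}^{n-1} k_p_x * q * v^(k+1)
With constant q=0.016, v=0.925926
Sum = 0.106807
NSP = 414925 * 0.106807
= 44316.9386


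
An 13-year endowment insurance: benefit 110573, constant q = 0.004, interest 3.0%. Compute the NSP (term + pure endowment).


Term component = 4600.1053
Pure endowment = 13_p_x * v^13 * benefit = 0.94923 * 0.680951 * 110573 = 71472.1047
NSP = 76072.21


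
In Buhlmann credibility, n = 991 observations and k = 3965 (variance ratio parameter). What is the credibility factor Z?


Z = n / (n + k)
= 991 / (991 + 3965)
= 991 / 4956
= 0.2


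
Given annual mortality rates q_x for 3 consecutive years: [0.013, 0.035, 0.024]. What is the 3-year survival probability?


p_k = 1 - q_k for each year
Survival = product of (1 - q_k)
= 0.987 * 0.965 * 0.976
= 0.9296


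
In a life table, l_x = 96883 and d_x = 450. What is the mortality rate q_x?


q_x = d_x / l_x
= 450 / 96883
= 0.0046


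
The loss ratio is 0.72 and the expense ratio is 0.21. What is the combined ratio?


Combined ratio = loss ratio + expense ratio
= 0.72 + 0.21
= 0.93


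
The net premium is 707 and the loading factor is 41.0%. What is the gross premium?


Gross = net * (1 + loading)
= 707 * (1 + 0.41)
= 707 * 1.41
= 996.87


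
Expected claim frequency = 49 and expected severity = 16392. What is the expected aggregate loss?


E[S] = E[N] * E[X]
= 49 * 16392
= 803208


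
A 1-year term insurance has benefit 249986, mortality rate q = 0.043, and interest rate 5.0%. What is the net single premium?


NSP = benefit * q * v
v = 1/(1+i) = 0.952381
NSP = 249986 * 0.043 * 0.952381
= 10237.5219


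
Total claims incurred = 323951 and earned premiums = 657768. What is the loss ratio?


Loss ratio = claims / premiums
= 323951 / 657768
= 0.4925


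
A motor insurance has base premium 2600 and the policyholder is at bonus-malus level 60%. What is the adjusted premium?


adjusted = base * BM_level / 100
= 2600 * 60 / 100
= 2600 * 0.6
= 1560.0


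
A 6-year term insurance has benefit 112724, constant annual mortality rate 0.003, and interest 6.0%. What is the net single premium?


NSP = benefit * sum_{k=0}^{n-1} k_p_x * q * v^(k+1)
With constant q=0.003, v=0.943396
Sum = 0.014649
NSP = 112724 * 0.014649
= 1651.3205


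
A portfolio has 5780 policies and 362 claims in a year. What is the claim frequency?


frequency = claims / policies
= 362 / 5780
= 0.0626


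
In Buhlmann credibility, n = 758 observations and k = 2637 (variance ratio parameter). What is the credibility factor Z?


Z = n / (n + k)
= 758 / (758 + 2637)
= 758 / 3395
= 0.2233


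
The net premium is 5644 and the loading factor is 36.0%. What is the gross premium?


Gross = net * (1 + loading)
= 5644 * (1 + 0.36)
= 5644 * 1.36
= 7675.84


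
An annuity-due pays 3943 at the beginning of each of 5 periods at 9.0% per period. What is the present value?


PV_due = PMT * (1-(1+i)^(-n))/i * (1+i)
PV_immediate = 15336.8949
PV_due = 15336.8949 * 1.09
= 16717.2155


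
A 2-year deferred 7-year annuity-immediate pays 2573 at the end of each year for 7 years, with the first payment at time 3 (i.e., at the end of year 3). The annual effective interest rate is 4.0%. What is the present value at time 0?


PV at time 2 of the 7-year annuity-immediate:
a_n = 2573 * (1-(1+0.04)^(-7))/0.04 = 15443.2867
Discount back 2 years to time 0:
PV = 15443.2867 * (1+0.04)^(-2)
= 15443.2867 * 0.924556
= 14278.1866


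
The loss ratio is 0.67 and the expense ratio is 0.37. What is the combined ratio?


Combined ratio = loss ratio + expense ratio
= 0.67 + 0.37
= 1.04


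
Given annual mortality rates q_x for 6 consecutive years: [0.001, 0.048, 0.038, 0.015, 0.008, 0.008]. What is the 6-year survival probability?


p_k = 1 - q_k for each year
Survival = product of (1 - q_k)
= 0.999 * 0.952 * 0.962 * 0.985 * 0.992 * 0.992
= 0.8868
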